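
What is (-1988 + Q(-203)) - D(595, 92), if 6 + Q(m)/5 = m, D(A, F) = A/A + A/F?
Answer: -279723/92 ≈ -3040.5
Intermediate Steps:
D(A, F) = 1 + A/F
Q(m) = -30 + 5*m
(-1988 + Q(-203)) - D(595, 92) = (-1988 + (-30 + 5*(-203))) - (595 + 92)/92 = (-1988 + (-30 - 1015)) - 687/92 = (-1988 - 1045) - 1*687/92 = -3033 - 687/92 = -279723/92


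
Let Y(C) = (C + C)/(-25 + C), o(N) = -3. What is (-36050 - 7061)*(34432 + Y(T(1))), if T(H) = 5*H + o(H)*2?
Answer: -19297216487/13 ≈ -1.4844e+9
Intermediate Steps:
T(H) = -6 + 5*H (T(H) = 5*H - 3*2 = 5*H - 6 = -6 + 5*H)
Y(C) = 2*C/(-25 + C) (Y(C) = (2*C)/(-25 + C) = 2*C/(-25 + C))
(-36050 - 7061)*(34432 + Y(T(1))) = (-36050 - 7061)*(34432 + 2*(-6 + 5*1)/(-25 + (-6 + 5*1))) = -43111*(34432 + 2*(-6 + 5)/(-25 + (-6 + 5))) = -43111*(34432 + 2*(-1)/(-25 - 1)) = -43111*(34432 + 2*(-1)/(-26)) = -43111*(34432 + 2*(-1)*(-1/26)) = -43111*(34432 + 1/13) = -43111*447617/13 = -19297216487/13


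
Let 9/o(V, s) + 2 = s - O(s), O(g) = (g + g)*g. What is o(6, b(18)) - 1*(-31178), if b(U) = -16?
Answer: 16524331/530 ≈ 31178.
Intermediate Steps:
O(g) = 2*g² (O(g) = (2*g)*g = 2*g²)
o(V, s) = 9/(-2 + s - 2*s²) (o(V, s) = 9/(-2 + (s - 2*s²)) = 9/(-2 + s - 2*s²))
o(6, b(18)) - 1*(-31178) = -9/(2 - 1*(-16) + 2*(-16)²) - 1*(-31178) = -9/(2 + 16 + 2*256) + 31178 = -9/(2 + 16 + 512) + 31178 = -9/530 + 31178 = 16524331/530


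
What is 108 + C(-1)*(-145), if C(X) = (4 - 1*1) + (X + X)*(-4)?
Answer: -1487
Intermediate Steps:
C(X) = 3 - 8*X (C(X) = (4 - 1) + (2*X)*(-4) = 3 - 8*X)
108 + C(-1)*(-145) = 108 + (3 - 8*(-1))*(-145) = 108 + (3 + 8)*(-145) = 108 + 11*(-145) = 108 - 1595 = -1487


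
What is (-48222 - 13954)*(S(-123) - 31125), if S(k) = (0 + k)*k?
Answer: 994567296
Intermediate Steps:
S(k) = k² (S(k) = k*k = k²)
(-48222 - 13954)*(S(-123) - 31125) = (-48222 - 13954)*((-123)² - 31125) = -62176*(15129 - 31125) = -62176*(-15996) = 994567296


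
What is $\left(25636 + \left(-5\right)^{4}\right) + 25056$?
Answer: $51317$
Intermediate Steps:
$\left(25636 + \left(-5\right)^{4}\right) + 25056 = \left(25636 + 625\right) + 25056 = 26261 + 25056 = 51317$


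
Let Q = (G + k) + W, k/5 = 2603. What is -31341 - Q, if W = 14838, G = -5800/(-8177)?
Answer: -484035138/8177 ≈ -59195.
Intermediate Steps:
G = 5800/8177 (G = -5800*(-1/8177) = 5800/8177 ≈ 0.70931)
k = 13015 (k = 5*2603 = 13015)
Q = 227759781/8177 (Q = (5800/8177 + 13015) + 14838 = 106429455/8177 + 14838 = 227759781/8177 ≈ 27854.)
-31341 - Q = -31341 - 1*227759781/8177 = -31341 - 227759781/8177 = -484035138/8177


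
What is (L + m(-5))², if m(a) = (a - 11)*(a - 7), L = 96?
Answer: 82944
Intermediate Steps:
m(a) = (-11 + a)*(-7 + a)
(L + m(-5))² = (96 + (77 + (-5)² - 18*(-5)))² = (96 + (77 + 25 + 90))² = (96 + 192)² = 288² = 82944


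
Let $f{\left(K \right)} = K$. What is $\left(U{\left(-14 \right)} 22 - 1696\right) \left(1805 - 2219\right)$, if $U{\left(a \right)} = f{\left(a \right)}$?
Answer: $829656$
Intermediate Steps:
$U{\left(a \right)} = a$
$\left(U{\left(-14 \right)} 22 - 1696\right) \left(1805 - 2219\right) = \left(\left(-14\right) 22 - 1696\right) \left(1805 - 2219\right) = \left(-308 - 1696\right) \left(-414\right) = \left(-2004\right) \left(-414\right) = 829656$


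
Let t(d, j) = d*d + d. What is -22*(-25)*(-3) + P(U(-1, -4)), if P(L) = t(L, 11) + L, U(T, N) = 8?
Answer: -1570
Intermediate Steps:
t(d, j) = d + d**2 (t(d, j) = d**2 + d = d + d**2)
P(L) = L + L*(1 + L) (P(L) = L*(1 + L) + L = L + L*(1 + L))
-22*(-25)*(-3) + P(U(-1, -4)) = -22*(-25)*(-3) + 8*(2 + 8) = 550*(-3) + 8*10 = -1650 + 80 = -1570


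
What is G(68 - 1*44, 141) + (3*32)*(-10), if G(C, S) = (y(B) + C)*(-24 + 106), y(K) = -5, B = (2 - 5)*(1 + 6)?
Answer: 598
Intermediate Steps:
B = -21 (B = -3*7 = -21)
G(C, S) = -410 + 82*C (G(C, S) = (-5 + C)*(-24 + 106) = (-5 + C)*82 = -410 + 82*C)
G(68 - 1*44, 141) + (3*32)*(-10) = (-410 + 82*(68 - 1*44)) + (3*32)*(-10) = (-410 + 82*(68 - 44)) + 96*(-10) = (-410 + 82*24) - 960 = (-410 + 1968) - 960 = 1558 - 960 = 598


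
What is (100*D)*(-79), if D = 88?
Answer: -695200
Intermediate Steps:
(100*D)*(-79) = (100*88)*(-79) = 8800*(-79) = -695200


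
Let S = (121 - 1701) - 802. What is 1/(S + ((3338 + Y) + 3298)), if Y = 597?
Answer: 1/4851 ≈ 0.00020614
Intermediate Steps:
S = -2382 (S = -1580 - 802 = -2382)
1/(S + ((3338 + Y) + 3298)) = 1/(-2382 + ((3338 + 597) + 3298)) = 1/(-2382 + (3935 + 3298)) = 1/(-2382 + 7233) = 1/4851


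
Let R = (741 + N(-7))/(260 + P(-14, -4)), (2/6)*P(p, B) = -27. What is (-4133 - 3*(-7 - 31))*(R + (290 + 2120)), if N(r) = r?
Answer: -1736706356/179 ≈ -9.7023e+6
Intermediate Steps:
P(p, B) = -81 (P(p, B) = 3*(-27) = -81)
R = 734/179 (R = (741 - 7)/(260 - 81) = 734/179 ≈ 4.1006)
(-4133 - 3*(-7 - 31))*(R + (290 + 2120)) = (-4133 - 3*(-7 - 31))*(734/179 + (290 + 2120)) = (-4133 - 3*(-38))*(734/179 + 2410) = (-4133 + 114)*(432124/179) = -4019*432124/179 = -1736706356/179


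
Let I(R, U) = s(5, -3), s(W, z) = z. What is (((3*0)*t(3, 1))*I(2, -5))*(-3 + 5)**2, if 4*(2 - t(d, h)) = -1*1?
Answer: 0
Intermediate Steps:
I(R, U) = -3
t(d, h) = 9/4 (t(d, h) = 2 - (-1)/4 = 2 - 1/4*(-1) = 2 + 1/4 = 9/4)
(((3*0)*t(3, 1))*I(2, -5))*(-3 + 5)**2 = (((3*0)*(9/4))*(-3))*(-3 + 5)**2 = ((0*(9/4))*(-3))*2**2 = (0*(-3))*4 = 0*4 = 0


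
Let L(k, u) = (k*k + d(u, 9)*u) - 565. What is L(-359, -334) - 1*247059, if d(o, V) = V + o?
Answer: -10193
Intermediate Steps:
L(k, u) = -565 + k**2 + u*(9 + u) (L(k, u) = (k*k + (9 + u)*u) - 565 = (k**2 + u*(9 + u)) - 565 = -565 + k**2 + u*(9 + u))
L(-359, -334) - 1*247059 = (-565 + (-359)**2 - 334*(9 - 334)) - 1*247059 = (-565 + 128881 - 334*(-325)) - 247059 = (-565 + 128881 + 108550) - 247059 = 236866 - 247059 = -10193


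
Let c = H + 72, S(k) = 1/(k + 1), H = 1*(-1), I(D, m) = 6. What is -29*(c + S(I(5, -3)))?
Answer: -14442/7 ≈ -2063.1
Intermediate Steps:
H = -1
S(k) = 1/(1 + k)
c = 71 (c = -1 + 72 = 71)
-29*(c + S(I(5, -3))) = -29*(71 + 1/(1 + 6)) = -29*(71 + 1/7) = -29*498/7 = -14442/7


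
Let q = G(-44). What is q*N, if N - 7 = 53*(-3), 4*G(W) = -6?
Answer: 228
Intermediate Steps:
G(W) = -3/2 (G(W) = (¼)*(-6) = -3/2)
q = -3/2 ≈ -1.5000
N = -152 (N = 7 + 53*(-3) = 7 - 159 = -152)
q*N = -3/2*(-152) = 228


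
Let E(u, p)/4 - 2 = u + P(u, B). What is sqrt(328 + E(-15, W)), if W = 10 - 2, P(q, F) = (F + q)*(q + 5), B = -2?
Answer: 2*sqrt(239) ≈ 30.919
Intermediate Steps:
P(q, F) = (5 + q)*(F + q) (P(q, F) = (F + q)*(5 + q) = (5 + q)*(F + q))
W = 8
E(u, p) = -32 + 4*u**2 + 16*u (E(u, p) = 8 + 4*(u + (u**2 + 5*(-2) + 5*u - 2*u)) = 8 + 4*(u + (u**2 - 10 + 5*u - 2*u)) = 8 + 4*(u + (-10 + u**2 + 3*u)) = 8 + 4*(-10 + u**2 + 4*u) = 8 + (-40 + 4*u**2 + 16*u) = -32 + 4*u**2 + 16*u)
sqrt(328 + E(-15, W)) = sqrt(328 + (-32 + 4*(-15)**2 + 16*(-15))) = sqrt(328 + (-32 + 4*225 - 240)) = sqrt(328 + (-32 + 900 - 240)) = sqrt(328 + 628) = sqrt(956) = 2*sqrt(239)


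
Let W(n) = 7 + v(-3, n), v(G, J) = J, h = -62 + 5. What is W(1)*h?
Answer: -456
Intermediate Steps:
h = -57
W(n) = 7 + n
W(1)*h = (7 + 1)*(-57) = 8*(-57) = -456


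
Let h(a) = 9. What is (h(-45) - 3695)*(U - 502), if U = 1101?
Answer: -2207914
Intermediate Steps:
(h(-45) - 3695)*(U - 502) = (9 - 3695)*(1101 - 502) = -3686*599 = -2207914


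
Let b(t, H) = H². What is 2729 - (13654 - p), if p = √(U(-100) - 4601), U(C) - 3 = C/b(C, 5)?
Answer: -10925 + I*√4602 ≈ -10925.0 + 67.838*I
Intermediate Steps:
U(C) = 3 + C/25 (U(C) = 3 + C/(5²) = 3 + C/25)
p = I*√4602 (p = √((3 + (1/25)*(-100)) - 4601) = √((3 - 4) - 4601) = √(-1 - 4601) = √(-4602) = I*√4602 ≈ 67.838*I)
2729 - (13654 - p) = 2729 - (13654 - I*√4602) = 2729 + (-13654 + I*√4602) = -10925 + I*√4602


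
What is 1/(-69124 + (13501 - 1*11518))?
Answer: -1/67141 ≈ -1.4894e-5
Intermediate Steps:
1/(-69124 + (13501 - 1*11518)) = 1/(-69124 + (13501 - 11518)) = 1/(-69124 + 1983) = 1/(-67141) = -1/67141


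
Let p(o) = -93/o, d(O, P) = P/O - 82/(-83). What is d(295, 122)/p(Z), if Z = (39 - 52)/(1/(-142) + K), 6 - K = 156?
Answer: -63347336/48504613605 ≈ -0.0013060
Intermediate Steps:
K = -150 (K = 6 - 1*156 = 6 - 156 = -150)
Z = 1846/21301 (Z = (39 - 52)/(1/(-142) - 150) = -13/(-1/142 - 150) = -13/(-21301/142) = -13*(-142/21301) = 1846/21301 ≈ 0.086663)
d(O, P) = 82/83 + P/O (d(O, P) = P/O - 82*(-1/83) = P/O + 82/83 = 82/83 + P/O)
d(295, 122)/p(Z) = (82/83 + 122/295)/((-93/1846/21301)) = (82/83 + 122*(1/295))/((-93*21301/1846)) = (82/83 + 122/295)/(-1980993/1846) = (34316/24485)*(-1846/1980993) = -63347336/48504613605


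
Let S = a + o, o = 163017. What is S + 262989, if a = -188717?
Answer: 237289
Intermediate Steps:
S = -25700 (S = -188717 + 163017 = -25700)
S + 262989 = -25700 + 262989 = 237289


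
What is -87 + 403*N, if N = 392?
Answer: 157889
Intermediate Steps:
-87 + 403*N = -87 + 403*392 = -87 + 157976 = 157889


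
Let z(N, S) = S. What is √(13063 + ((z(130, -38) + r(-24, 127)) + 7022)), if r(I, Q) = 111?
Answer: √20158 ≈ 141.98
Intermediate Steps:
√(13063 + ((z(130, -38) + r(-24, 127)) + 7022)) = √(13063 + ((-38 + 111) + 7022)) = √(13063 + (73 + 7022)) = √(13063 + 7095) = √20158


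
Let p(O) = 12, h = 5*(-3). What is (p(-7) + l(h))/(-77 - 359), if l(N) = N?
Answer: 3/436 ≈ 0.0068807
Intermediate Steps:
h = -15
(p(-7) + l(h))/(-77 - 359) = (12 - 15)/(-77 - 359) = -3/(-436) = -3*(-1/436) = 3/436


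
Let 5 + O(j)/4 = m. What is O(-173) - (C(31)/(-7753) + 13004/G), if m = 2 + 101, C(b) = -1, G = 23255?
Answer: 70575194613/180296015 ≈ 391.44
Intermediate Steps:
m = 103
O(j) = 392 (O(j) = -20 + 4*103 = -20 + 412 = 392)
O(-173) - (C(31)/(-7753) + 13004/G) = 392 - (-1/(-7753) + 13004/23255) = 392 - (-1*(-1/7753) + 13004*(1/23255)) = 392 - (1/7753 + 13004/23255) = 392 - 1*100843267/180296015 = 392 - 100843267/180296015 = 70575194613/180296015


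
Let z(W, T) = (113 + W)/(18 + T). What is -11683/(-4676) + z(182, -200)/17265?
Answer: 524418481/209900964 ≈ 2.4984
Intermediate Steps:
z(W, T) = (113 + W)/(18 + T)
-11683/(-4676) + z(182, -200)/17265 = -11683/(-4676) + ((113 + 182)/(18 - 200))/17265 = -11683*(-1/4676) + (295/(-182))*(1/17265) = 1669/668 - 1/182*295*(1/17265) = 1669/668 - 295/182*1/17265 = 1669/668 - 59/628446 = 524418481/209900964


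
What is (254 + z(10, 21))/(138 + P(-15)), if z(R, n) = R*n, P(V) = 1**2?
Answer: 464/139 ≈ 3.3381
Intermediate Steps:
P(V) = 1
(254 + z(10, 21))/(138 + P(-15)) = (254 + 10*21)/(138 + 1) = (254 + 210)/139 = 464*(1/139) = 464/139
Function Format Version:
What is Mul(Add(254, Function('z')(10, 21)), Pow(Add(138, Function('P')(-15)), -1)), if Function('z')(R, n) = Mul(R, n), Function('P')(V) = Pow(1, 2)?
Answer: Rational(464, 139) ≈ 3.3381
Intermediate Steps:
Function('P')(V) = 1
Mul(Add(254, Function('z')(10, 21)), Pow(Add(138, Function('P')(-15)), -1)) = Mul(Add(254, Mul(10, 21)), Pow(Add(138, 1), -1)) = Mul(Add(254, 210), Pow(139, -1)) = Mul(464, Rational(1, 139)) = Rational(464, 139)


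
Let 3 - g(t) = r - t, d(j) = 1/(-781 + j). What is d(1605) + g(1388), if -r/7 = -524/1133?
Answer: 12578691/9064 ≈ 1387.8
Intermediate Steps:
r = 3668/1133 (r = -(-3668)/1133 = -7*(-524/1133) = 3668/1133 ≈ 3.2374)
g(t) = -269/1133 + t (g(t) = 3 - (3668/1133 - t) = 3 + (-3668/1133 + t) = -269/1133 + t)
d(1605) + g(1388) = 1/(-781 + 1605) + (-269/1133 + 1388) = 1/824 + 1572335/1133 = 12578691/9064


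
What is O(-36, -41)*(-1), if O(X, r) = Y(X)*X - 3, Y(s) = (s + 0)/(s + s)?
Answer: 21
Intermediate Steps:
Y(s) = ½ (Y(s) = s/((2*s)) = s*(1/(2*s)) = ½)
O(X, r) = -3 + X/2 (O(X, r) = X/2 - 3 = -3 + X/2)
O(-36, -41)*(-1) = (-3 + (½)*(-36))*(-1) = (-3 - 18)*(-1) = -21*(-1) = 21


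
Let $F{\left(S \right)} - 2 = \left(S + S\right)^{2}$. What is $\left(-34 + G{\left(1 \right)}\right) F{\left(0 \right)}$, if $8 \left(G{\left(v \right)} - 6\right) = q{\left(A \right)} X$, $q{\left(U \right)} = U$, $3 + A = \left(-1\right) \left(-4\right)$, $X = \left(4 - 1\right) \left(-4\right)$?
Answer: $-59$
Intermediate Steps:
$X = -12$ ($X = 3 \left(-4\right) = -12$)
$A = 1$ ($A = -3 - -4 = -3 + 4 = 1$)
$F{\left(S \right)} = 2 + 4 S^{2}$ ($F{\left(S \right)} = 2 + \left(S + S\right)^{2} = 2 + \left(2 S\right)^{2} = 2 + 4 S^{2}$)
$G{\left(v \right)} = \frac{9}{2}$ ($G{\left(v \right)} = 6 + \frac{1 \left(-12\right)}{8} = 6 + \frac{1}{8} \left(-12\right) = 6 - \frac{3}{2} = \frac{9}{2}$)
$\left(-34 + G{\left(1 \right)}\right) F{\left(0 \right)} = \left(-34 + \frac{9}{2}\right) \left(2 + 4 \cdot 0^{2}\right) = - \frac{59 \left(2 + 4 \cdot 0\right)}{2} = - \frac{59 \left(2 + 0\right)}{2} = \left(- \frac{59}{2}\right) 2 = -59$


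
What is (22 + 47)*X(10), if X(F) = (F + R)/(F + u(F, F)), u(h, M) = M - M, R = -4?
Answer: 207/5 ≈ 41.400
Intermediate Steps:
u(h, M) = 0
X(F) = (-4 + F)/F (X(F) = (F - 4)/(F + 0) = (-4 + F)/F)
(22 + 47)*X(10) = (22 + 47)*((-4 + 10)/10) = 69*((⅒)*6) = 69*(⅗) = 207/5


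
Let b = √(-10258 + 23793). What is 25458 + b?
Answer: 25458 + √13535 ≈ 25574.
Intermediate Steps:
b = √13535 ≈ 116.34
25458 + b = 25458 + √13535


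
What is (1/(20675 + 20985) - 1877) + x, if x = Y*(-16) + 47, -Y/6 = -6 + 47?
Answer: 87735961/41660 ≈ 2106.0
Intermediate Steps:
Y = -246 (Y = -6*(-6 + 47) = -6*41 = -246)
x = 3983 (x = -246*(-16) + 47 = 3936 + 47 = 3983)
(1/(20675 + 20985) - 1877) + x = (1/(20675 + 20985) - 1877) + 3983 = (1/41660 - 1877) + 3983 = -78195819/41660 + 3983 = 87735961/41660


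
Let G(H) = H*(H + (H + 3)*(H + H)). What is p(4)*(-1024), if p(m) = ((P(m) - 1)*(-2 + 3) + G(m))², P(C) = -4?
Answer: -56550400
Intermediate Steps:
G(H) = H*(H + 2*H*(3 + H)) (G(H) = H*(H + (3 + H)*(2*H)) = H*(H + 2*H*(3 + H)))
p(m) = (-5 + m²*(7 + 2*m))² (p(m) = ((-4 - 1)*(-2 + 3) + m²*(7 + 2*m))² = (-5*1 + m²*(7 + 2*m))² = (-5 + m²*(7 + 2*m))²)
p(4)*(-1024) = (-5 + 4²*(7 + 2*4))²*(-1024) = (-5 + 16*(7 + 8))²*(-1024) = (-5 + 16*15)²*(-1024) = (-5 + 240)²*(-1024) = 235²*(-1024) = 55225*(-1024) = -56550400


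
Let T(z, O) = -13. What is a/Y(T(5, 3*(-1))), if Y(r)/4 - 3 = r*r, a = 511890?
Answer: 255945/344 ≈ 744.03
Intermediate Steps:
Y(r) = 12 + 4*r**2 (Y(r) = 12 + 4*(r*r) = 12 + 4*r**2)
a/Y(T(5, 3*(-1))) = 511890/(12 + 4*(-13)**2) = 511890/(12 + 4*169) = 511890/(12 + 676) = 511890/688 = 511890*(1/688) = 255945/344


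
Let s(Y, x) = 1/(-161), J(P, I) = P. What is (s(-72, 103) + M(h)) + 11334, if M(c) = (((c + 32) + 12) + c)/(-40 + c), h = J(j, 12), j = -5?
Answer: 82109311/7245 ≈ 11333.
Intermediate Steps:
h = -5
s(Y, x) = -1/161
M(c) = (44 + 2*c)/(-40 + c) (M(c) = (((32 + c) + 12) + c)/(-40 + c) = ((44 + c) + c)/(-40 + c) = (44 + 2*c)/(-40 + c))
(s(-72, 103) + M(h)) + 11334 = (-1/161 + 2*(22 - 5)/(-40 - 5)) + 11334 = (-1/161 + 2*17/(-45)) + 11334 = (-1/161 + 2*(-1/45)*17) + 11334 = (-1/161 - 34/45) + 11334 = -5519/7245 + 11334 = 82109311/7245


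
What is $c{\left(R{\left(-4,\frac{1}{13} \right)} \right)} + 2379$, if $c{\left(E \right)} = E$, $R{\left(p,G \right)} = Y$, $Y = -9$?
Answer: $2370$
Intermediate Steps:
$R{\left(p,G \right)} = -9$
$c{\left(R{\left(-4,\frac{1}{13} \right)} \right)} + 2379 = -9 + 2379 = 2370$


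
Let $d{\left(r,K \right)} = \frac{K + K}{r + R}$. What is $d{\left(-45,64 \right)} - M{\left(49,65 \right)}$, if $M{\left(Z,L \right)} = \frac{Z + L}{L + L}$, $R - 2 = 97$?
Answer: $\frac{2621}{1755} \approx 1.4934$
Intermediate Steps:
$R = 99$ ($R = 2 + 97 = 99$)
$M{\left(Z,L \right)} = \frac{L + Z}{2 L}$
$d{\left(r,K \right)} = \frac{2 K}{99 + r}$ ($d{\left(r,K \right)} = \frac{K + K}{r + 99} = \frac{2 K}{99 + r}$)
$d{\left(-45,64 \right)} - M{\left(49,65 \right)} = 2 \cdot 64 \frac{1}{99 - 45} - \frac{65 + 49}{2 \cdot 65} = 2 \cdot 64 \cdot \frac{1}{54} - \frac{1}{2} \cdot \frac{1}{65} \cdot 114 = 2 \cdot 64 \cdot \frac{1}{54} - \frac{57}{65} = \frac{64}{27} - \frac{57}{65} = \frac{2621}{1755}$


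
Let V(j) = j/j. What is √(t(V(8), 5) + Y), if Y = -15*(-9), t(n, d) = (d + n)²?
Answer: 3*√19 ≈ 13.077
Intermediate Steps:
V(j) = 1
Y = 135
√(t(V(8), 5) + Y) = √((5 + 1)² + 135) = √(6² + 135) = √(36 + 135) = √171 = 3*√19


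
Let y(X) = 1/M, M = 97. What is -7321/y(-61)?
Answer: -710137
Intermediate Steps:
y(X) = 1/97
-7321/y(-61) = -7321/1/97 = -7321*97 = -710137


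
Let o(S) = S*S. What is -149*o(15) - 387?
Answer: -33912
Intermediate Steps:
o(S) = S²
-149*o(15) - 387 = -149*15² - 387 = -149*225 - 387 = -33525 - 387 = -33912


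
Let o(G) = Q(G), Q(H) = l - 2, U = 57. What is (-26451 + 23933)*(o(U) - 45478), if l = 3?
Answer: 114511086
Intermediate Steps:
Q(H) = 1 (Q(H) = 3 - 2 = 1)
o(G) = 1
(-26451 + 23933)*(o(U) - 45478) = (-26451 + 23933)*(1 - 45478) = -2518*(-45477) = 114511086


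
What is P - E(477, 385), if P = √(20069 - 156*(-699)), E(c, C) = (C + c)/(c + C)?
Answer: -1 + √129113 ≈ 358.32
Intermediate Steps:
E(c, C) = 1 (E(c, C) = (C + c)/(C + c) = 1)
P = √129113 (P = √(20069 + 109044) = √129113 ≈ 359.32)
P - E(477, 385) = √129113 - 1*1 = √129113 - 1 = -1 + √129113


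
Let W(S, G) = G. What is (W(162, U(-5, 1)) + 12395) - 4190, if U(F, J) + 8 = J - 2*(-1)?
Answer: 8200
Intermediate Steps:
U(F, J) = -6 + J (U(F, J) = -8 + (J - 2*(-1)) = -8 + (J + 2) = -8 + (2 + J) = -6 + J)
(W(162, U(-5, 1)) + 12395) - 4190 = ((-6 + 1) + 12395) - 4190 = (-5 + 12395) - 4190 = 12390 - 4190 = 8200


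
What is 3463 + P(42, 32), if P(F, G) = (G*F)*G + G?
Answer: 46503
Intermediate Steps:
P(F, G) = G + F*G² (P(F, G) = (F*G)*G + G = F*G² + G = G + F*G²)
3463 + P(42, 32) = 3463 + 32*(1 + 42*32) = 3463 + 32*(1 + 1344) = 3463 + 32*1345 = 3463 + 43040 = 46503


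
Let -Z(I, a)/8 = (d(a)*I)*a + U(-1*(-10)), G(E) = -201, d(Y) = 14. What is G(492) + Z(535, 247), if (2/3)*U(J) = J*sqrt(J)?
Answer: -14800441 - 120*sqrt(10) ≈ -1.4801e+7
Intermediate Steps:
U(J) = 3*J**(3/2)/2 (U(J) = 3*(J*sqrt(J))/2 = 3*J**(3/2)/2)
Z(I, a) = -120*sqrt(10) - 112*I*a (Z(I, a) = -8*((14*I)*a + 3*(-1*(-10))**(3/2)/2) = -8*(14*I*a + 3*10**(3/2)/2) = -8*(14*I*a + 3*(10*sqrt(10))/2) = -8*(14*I*a + 15*sqrt(10)) = -8*(15*sqrt(10) + 14*I*a) = -120*sqrt(10) - 112*I*a)
G(492) + Z(535, 247) = -201 + (-120*sqrt(10) - 112*535*247) = -201 + (-120*sqrt(10) - 14800240) = -201 + (-14800240 - 120*sqrt(10)) = -14800441 - 120*sqrt(10)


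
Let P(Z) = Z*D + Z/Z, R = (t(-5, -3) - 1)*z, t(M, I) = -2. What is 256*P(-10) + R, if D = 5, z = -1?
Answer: -12541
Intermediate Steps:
R = 3 (R = (-2 - 1)*(-1) = -3*(-1) = 3)
P(Z) = 1 + 5*Z (P(Z) = Z*5 + Z/Z = 5*Z + 1 = 1 + 5*Z)
256*P(-10) + R = 256*(1 + 5*(-10)) + 3 = 256*(1 - 50) + 3 = 256*(-49) + 3 = -12544 + 3 = -12541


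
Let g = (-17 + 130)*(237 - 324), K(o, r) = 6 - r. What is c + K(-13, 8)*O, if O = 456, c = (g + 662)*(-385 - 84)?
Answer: 4299349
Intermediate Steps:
g = -9831 (g = 113*(-87) = -9831)
c = 4300261 (c = (-9831 + 662)*(-385 - 84) = -9169*(-469) = 4300261)
c + K(-13, 8)*O = 4300261 + (6 - 1*8)*456 = 4300261 + (6 - 8)*456 = 4300261 - 2*456 = 4300261 - 912 = 4299349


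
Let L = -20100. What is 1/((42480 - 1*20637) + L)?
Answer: 1/1743 ≈ 0.00057372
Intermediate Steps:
1/((42480 - 1*20637) + L) = 1/((42480 - 1*20637) - 20100) = 1/((42480 - 20637) - 20100) = 1/(21843 - 20100) = 1/1743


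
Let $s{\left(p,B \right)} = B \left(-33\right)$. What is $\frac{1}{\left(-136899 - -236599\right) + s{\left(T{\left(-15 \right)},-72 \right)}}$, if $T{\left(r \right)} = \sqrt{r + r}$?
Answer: $\frac{1}{102076} \approx 9.7966 \cdot 10^{-6}$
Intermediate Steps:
$T{\left(r \right)} = \sqrt{2} \sqrt{r}$ ($T{\left(r \right)} = \sqrt{2 r} = \sqrt{2} \sqrt{r}$)
$s{\left(p,B \right)} = - 33 B$
$\frac{1}{\left(-136899 - -236599\right) + s{\left(T{\left(-15 \right)},-72 \right)}} = \frac{1}{\left(-136899 - -236599\right) - -2376} = \frac{1}{\left(-136899 + 236599\right) + 2376} = \frac{1}{99700 + 2376} = \frac{1}{102076}$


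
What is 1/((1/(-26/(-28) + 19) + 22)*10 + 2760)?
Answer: 279/831560 ≈ 0.00033551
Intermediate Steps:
1/((1/(-26/(-28) + 19) + 22)*10 + 2760) = 1/((1/(-26*(-1/28) + 19) + 22)*10 + 2760) = 1/((1/(13/14 + 19) + 22)*10 + 2760) = 1/((1/(279/14) + 22)*10 + 2760) = 1/((14/279 + 22)*10 + 2760) = 1/((6152/279)*10 + 2760) = 1/(61520/279 + 2760) = 1/(831560/279) = 279/831560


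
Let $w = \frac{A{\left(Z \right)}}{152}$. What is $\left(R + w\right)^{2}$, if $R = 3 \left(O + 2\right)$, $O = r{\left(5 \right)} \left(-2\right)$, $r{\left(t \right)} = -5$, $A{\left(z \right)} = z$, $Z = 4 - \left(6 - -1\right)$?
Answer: $\frac{29909961}{23104} \approx 1294.6$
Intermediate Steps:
$Z = -3$ ($Z = 4 - \left(6 + 1\right) = 4 - 7 = -3$)
$O = 10$ ($O = \left(-5\right) \left(-2\right) = 10$)
$R = 36$ ($R = 3 \left(10 + 2\right) = 3 \cdot 12 = 36$)
$w = - \frac{3}{152} \approx -0.019737$
$\left(R + w\right)^{2} = \left(36 - \frac{3}{152}\right)^{2} = \left(\frac{5469}{152}\right)^{2} = \frac{29909961}{23104}$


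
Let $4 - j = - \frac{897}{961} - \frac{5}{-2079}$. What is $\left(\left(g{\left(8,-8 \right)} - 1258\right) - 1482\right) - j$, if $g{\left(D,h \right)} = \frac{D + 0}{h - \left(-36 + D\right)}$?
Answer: $- \frac{27416753132}{9989595} \approx -2744.5$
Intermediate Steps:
$g{\left(D,h \right)} = \frac{D}{36 + h - D}$
$j = \frac{9851734}{1997919}$ ($j = 4 - \left(- \frac{897}{961} - \frac{5}{-2079}\right) = 4 - \left(\left(-897\right) \frac{1}{961} - - \frac{5}{2079}\right) = 4 - \left(- \frac{897}{961} + \frac{5}{2079}\right) = 4 - - \frac{1860058}{1997919} = 4 + \frac{1860058}{1997919} = \frac{9851734}{1997919} \approx 4.931$)
$\left(\left(g{\left(8,-8 \right)} - 1258\right) - 1482\right) - j = \left(\left(\frac{8}{36 - 8 - 8} - 1258\right) - 1482\right) - \frac{9851734}{1997919} = \left(\left(\frac{8}{20} - 1258\right) - 1482\right) - \frac{9851734}{1997919} = \left(\left(8 \cdot \frac{1}{20} - 1258\right) - 1482\right) - \frac{9851734}{1997919} = \left(\left(\frac{2}{5} - 1258\right) - 1482\right) - \frac{9851734}{1997919} = \left(- \frac{6288}{5} - 1482\right) - \frac{9851734}{1997919} = - \frac{13698}{5} - \frac{9851734}{1997919} = - \frac{27416753132}{9989595}$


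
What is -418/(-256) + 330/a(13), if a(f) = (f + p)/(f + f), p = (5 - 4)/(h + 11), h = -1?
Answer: 11009779/16768 ≈ 656.59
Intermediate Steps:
p = ⅒ (p = (5 - 4)/(-1 + 11) = 1/10 = 1*(⅒) = ⅒ ≈ 0.10000)
a(f) = (⅒ + f)/(2*f) (a(f) = (f + ⅒)/(f + f) = (⅒ + f)/((2*f)) = (⅒ + f)*(1/(2*f)) = (⅒ + f)/(2*f))
-418/(-256) + 330/a(13) = -418/(-256) + 330/(((1/20)*(1 + 10*13)/13)) = -418*(-1/256) + 330/(((1/20)*(1/13)*(1 + 130))) = 209/128 + 330/(((1/20)*(1/13)*131)) = 209/128 + 330/(131/260) = 209/128 + 330*(260/131) = 209/128 + 85800/131 = 11009779/16768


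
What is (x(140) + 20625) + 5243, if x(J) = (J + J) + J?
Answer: 26288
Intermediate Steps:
x(J) = 3*J (x(J) = 2*J + J = 3*J)
(x(140) + 20625) + 5243 = (3*140 + 20625) + 5243 = (420 + 20625) + 5243 = 21045 + 5243 = 26288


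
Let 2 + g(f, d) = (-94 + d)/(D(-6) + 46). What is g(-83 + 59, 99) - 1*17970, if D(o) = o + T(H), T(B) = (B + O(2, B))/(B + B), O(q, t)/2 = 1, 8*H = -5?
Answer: -6991058/389 ≈ -17972.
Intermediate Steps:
H = -5/8 (H = (⅛)*(-5) = -5/8 ≈ -0.62500)
O(q, t) = 2 (O(q, t) = 2*1 = 2)
T(B) = (2 + B)/(2*B) (T(B) = (B + 2)/(B + B) = (2 + B)/((2*B)) = (2 + B)*(1/(2*B)) = (2 + B)/(2*B))
D(o) = -11/10 + o (D(o) = o + (2 - 5/8)/(2*(-5/8)) = o + (½)*(-8/5)*(11/8) = o - 11/10 = -11/10 + o)
g(f, d) = -1718/389 + 10*d/389 (g(f, d) = -2 + (-94 + d)/((-11/10 - 6) + 46) = -2 + (-94 + d)/(-71/10 + 46) = -2 + (-94 + d)/(389/10) = -2 + (-94 + d)*(10/389) = -2 + (-940/389 + 10*d/389) = -1718/389 + 10*d/389)
g(-83 + 59, 99) - 1*17970 = (-1718/389 + (10/389)*99) - 1*17970 = (-1718/389 + 990/389) - 17970 = -728/389 - 17970 = -6991058/389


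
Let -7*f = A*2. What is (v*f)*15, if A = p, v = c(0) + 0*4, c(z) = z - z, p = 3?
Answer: 0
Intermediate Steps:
c(z) = 0
v = 0 (v = 0 + 0*4 = 0 + 0 = 0)
A = 3
f = -6/7 (f = -3*2/7 = -⅐*6 = -6/7 ≈ -0.85714)
(v*f)*15 = (0*(-6/7))*15 = 0*15 = 0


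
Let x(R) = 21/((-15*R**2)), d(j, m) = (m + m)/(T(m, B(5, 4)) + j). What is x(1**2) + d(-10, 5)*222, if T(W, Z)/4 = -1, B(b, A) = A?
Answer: -5599/35 ≈ -159.97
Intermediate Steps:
T(W, Z) = -4 (T(W, Z) = 4*(-1) = -4)
d(j, m) = 2*m/(-4 + j) (d(j, m) = (m + m)/(-4 + j) = (2*m)/(-4 + j) = 2*m/(-4 + j))
x(R) = -7/(5*R**2) (x(R) = 21*(-1/(15*R**2)) = -7/(5*R**2))
x(1**2) + d(-10, 5)*222 = -7/(5*(1**2)**2) + (2*5/(-4 - 10))*222 = -7/5/1**2 + (2*5/(-14))*222 = -7/5*1 + (2*5*(-1/14))*222 = -7/5 - 5/7*222 = -7/5 - 1110/7 = -5599/35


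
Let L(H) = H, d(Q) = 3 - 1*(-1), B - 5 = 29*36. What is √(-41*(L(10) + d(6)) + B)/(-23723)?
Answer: -5*√19/23723 ≈ -0.00091871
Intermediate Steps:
B = 1049 (B = 5 + 29*36 = 5 + 1044 = 1049)
d(Q) = 4 (d(Q) = 3 + 1 = 4)
√(-41*(L(10) + d(6)) + B)/(-23723) = √(-41*(10 + 4) + 1049)/(-23723) = √(-41*14 + 1049)*(-1/23723) = √(-574 + 1049)*(-1/23723) = √475*(-1/23723) = (5*√19)*(-1/23723) = -5*√19/23723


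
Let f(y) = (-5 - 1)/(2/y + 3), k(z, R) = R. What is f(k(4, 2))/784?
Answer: -3/1568 ≈ -0.0019133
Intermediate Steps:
f(y) = -6/(3 + 2/y)
f(k(4, 2))/784 = -6*2/(2 + 3*2)/784 = -6*2/(2 + 6)*(1/784) = -6*2/8*(1/784) = -6*2*⅛*(1/784) = -3/2*1/784 = -3/1568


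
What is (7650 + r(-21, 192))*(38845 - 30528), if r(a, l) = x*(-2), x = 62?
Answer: 62593742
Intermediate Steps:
r(a, l) = -124 (r(a, l) = 62*(-2) = -124)
(7650 + r(-21, 192))*(38845 - 30528) = (7650 - 124)*(38845 - 30528) = 7526*8317 = 62593742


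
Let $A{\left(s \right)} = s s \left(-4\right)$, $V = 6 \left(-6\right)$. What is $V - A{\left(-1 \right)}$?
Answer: $-32$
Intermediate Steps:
$V = -36$
$A{\left(s \right)} = - 4 s^{2}$ ($A{\left(s \right)} = s^{2} \left(-4\right) = - 4 s^{2}$)
$V - A{\left(-1 \right)} = -36 - - 4 \left(-1\right)^{2} = -36 - \left(-4\right) 1 = -36 - -4 = -36 + 4 = -32$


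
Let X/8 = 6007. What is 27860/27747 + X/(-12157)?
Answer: -994715812/337320279 ≈ -2.9489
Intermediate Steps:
X = 48056 (X = 8*6007 = 48056)
27860/27747 + X/(-12157) = 27860/27747 + 48056/(-12157) = 27860*(1/27747) + 48056*(-1/12157) = 27860/27747 - 48056/12157 = -994715812/337320279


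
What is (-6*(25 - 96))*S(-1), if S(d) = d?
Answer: -426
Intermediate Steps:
(-6*(25 - 96))*S(-1) = -6*(25 - 96)*(-1) = -6*(-71)*(-1) = 426*(-1) = -426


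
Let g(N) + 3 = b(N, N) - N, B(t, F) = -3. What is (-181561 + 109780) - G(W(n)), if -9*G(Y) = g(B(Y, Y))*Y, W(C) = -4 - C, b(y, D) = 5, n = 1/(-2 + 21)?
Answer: -12274936/171 ≈ -71783.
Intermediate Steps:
n = 1/19 ≈ 0.052632
g(N) = 2 - N (g(N) = -3 + (5 - N) = 2 - N)
G(Y) = -5*Y/9 (G(Y) = -(2 - 1*(-3))*Y/9 = -(2 + 3)*Y/9 = -5*Y/9)
(-181561 + 109780) - G(W(n)) = (-181561 + 109780) - (-5)*(-4 - 1*1/19)/9 = -71781 - (-5)*(-4 - 1/19)/9 = -71781 - (-5)*(-77)/(9*19) = -71781 - 1*385/171 = -71781 - 385/171 = -12274936/171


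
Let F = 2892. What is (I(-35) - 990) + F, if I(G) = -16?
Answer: 1886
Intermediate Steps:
(I(-35) - 990) + F = (-16 - 990) + 2892 = -1006 + 2892 = 1886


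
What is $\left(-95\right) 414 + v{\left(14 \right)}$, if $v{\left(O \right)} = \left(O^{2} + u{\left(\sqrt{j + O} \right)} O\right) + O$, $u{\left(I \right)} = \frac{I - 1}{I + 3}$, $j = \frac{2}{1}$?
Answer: $-39114$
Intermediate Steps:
$j = 2$ ($j = 2 \cdot 1 = 2$)
$u{\left(I \right)} = \frac{-1 + I}{3 + I}$
$v{\left(O \right)} = O + O^{2} + \frac{O \left(-1 + \sqrt{2 + O}\right)}{3 + \sqrt{2 + O}}$ ($v{\left(O \right)} = \left(O^{2} + \frac{-1 + \sqrt{2 + O}}{3 + \sqrt{2 + O}} O\right) + O = \left(O^{2} + \frac{O \left(-1 + \sqrt{2 + O}\right)}{3 + \sqrt{2 + O}}\right) + O = O + O^{2} + \frac{O \left(-1 + \sqrt{2 + O}\right)}{3 + \sqrt{2 + O}}$)
$\left(-95\right) 414 + v{\left(14 \right)} = \left(-95\right) 414 + \frac{14 \left(-1 + \sqrt{2 + 14} + \left(1 + 14\right) \left(3 + \sqrt{2 + 14}\right)\right)}{3 + \sqrt{2 + 14}} = -39330 + \frac{14 \left(-1 + \sqrt{16} + 15 \left(3 + \sqrt{16}\right)\right)}{3 + \sqrt{16}} = -39330 + \frac{14 \left(-1 + 4 + 15 \left(3 + 4\right)\right)}{3 + 4} = -39330 + \frac{14 \left(-1 + 4 + 15 \cdot 7\right)}{7} = -39330 + 14 \cdot \frac{1}{7} \left(-1 + 4 + 105\right) = -39330 + 14 \cdot \frac{1}{7} \cdot 108 = -39330 + 216 = -39114$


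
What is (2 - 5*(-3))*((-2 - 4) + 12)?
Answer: 102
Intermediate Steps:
(2 - 5*(-3))*((-2 - 4) + 12) = (2 + 15)*(-6 + 12) = 17*6 = 102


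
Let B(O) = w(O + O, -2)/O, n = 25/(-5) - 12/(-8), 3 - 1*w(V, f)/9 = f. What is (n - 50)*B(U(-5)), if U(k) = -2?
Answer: 4815/4 ≈ 1203.8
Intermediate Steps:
w(V, f) = 27 - 9*f
n = -7/2 (n = 25*(-1/5) - 12*(-1/8) = -5 + 3/2 = -7/2 ≈ -3.5000)
B(O) = 45/O (B(O) = (27 - 9*(-2))/O = (27 + 18)/O = 45/O)
(n - 50)*B(U(-5)) = (-7/2 - 50)*(45/(-2)) = -4815*(-1)/(2*2) = -107/2*(-45/2) = 4815/4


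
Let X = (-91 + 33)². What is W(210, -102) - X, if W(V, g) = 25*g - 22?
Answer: -5936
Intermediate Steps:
W(V, g) = -22 + 25*g
X = 3364 (X = (-58)² = 3364)
W(210, -102) - X = (-22 + 25*(-102)) - 1*3364 = (-22 - 2550) - 3364 = -2572 - 3364 = -5936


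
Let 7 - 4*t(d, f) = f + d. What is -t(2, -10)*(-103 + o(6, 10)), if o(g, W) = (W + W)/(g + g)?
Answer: 380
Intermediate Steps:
t(d, f) = 7/4 - d/4 - f/4 (t(d, f) = 7/4 - (f + d)/4 = 7/4 - (d + f)/4 = 7/4 + (-d/4 - f/4) = 7/4 - d/4 - f/4)
o(g, W) = W/g (o(g, W) = (2*W)/((2*g)) = (2*W)*(1/(2*g)) = W/g)
-t(2, -10)*(-103 + o(6, 10)) = -(7/4 - ¼*2 - ¼*(-10))*(-103 + 10/6) = -(7/4 - ½ + 5/2)*(-103 + 10*(⅙)) = -15*(-103 + 5/3)/4 = -15*(-304)/(4*3) = -1*(-380) = 380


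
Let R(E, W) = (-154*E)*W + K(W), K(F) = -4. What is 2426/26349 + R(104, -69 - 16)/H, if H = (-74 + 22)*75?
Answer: -996136329/2854475 ≈ -348.97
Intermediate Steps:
R(E, W) = -4 - 154*E*W (R(E, W) = (-154*E)*W - 4 = -154*E*W - 4 = -4 - 154*E*W)
H = -3900 (H = -52*75 = -3900)
2426/26349 + R(104, -69 - 16)/H = 2426/26349 + (-4 - 154*104*(-69 - 16))/(-3900) = 2426*(1/26349) + (-4 - 154*104*(-85))*(-1/3900) = 2426/26349 + (-4 + 1361360)*(-1/3900) = 2426/26349 + 1361356*(-1/3900) = 2426/26349 - 340339/975 = -996136329/2854475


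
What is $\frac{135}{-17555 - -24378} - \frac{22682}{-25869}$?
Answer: $\frac{158251601}{176504187} \approx 0.89659$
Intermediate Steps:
$\frac{135}{-17555 - -24378} - \frac{22682}{-25869} = \frac{135}{-17555 + 24378} - - \frac{22682}{25869} = \frac{135}{6823} + \frac{22682}{25869} = \frac{158251601}{176504187}$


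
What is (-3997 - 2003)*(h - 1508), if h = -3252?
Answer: 28560000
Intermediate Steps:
(-3997 - 2003)*(h - 1508) = (-3997 - 2003)*(-3252 - 1508) = -6000*(-4760) = 28560000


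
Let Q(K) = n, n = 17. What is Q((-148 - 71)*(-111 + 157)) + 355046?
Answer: 355063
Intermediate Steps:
Q(K) = 17
Q((-148 - 71)*(-111 + 157)) + 355046 = 17 + 355046 = 355063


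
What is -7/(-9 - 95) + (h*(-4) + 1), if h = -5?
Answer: 2191/104 ≈ 21.067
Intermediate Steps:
-7/(-9 - 95) + (h*(-4) + 1) = -7/(-9 - 95) + (-5*(-4) + 1) = -7/(-104) + (20 + 1) = -7*(-1/104) + 21 = 7/104 + 21 = 2191/104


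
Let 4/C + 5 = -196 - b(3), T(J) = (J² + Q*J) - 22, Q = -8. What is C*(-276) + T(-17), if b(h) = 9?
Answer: 14289/35 ≈ 408.26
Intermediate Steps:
T(J) = -22 + J² - 8*J (T(J) = (J² - 8*J) - 22 = -22 + J² - 8*J)
C = -2/105 (C = 4/(-5 + (-196 - 1*9)) = 4/(-5 + (-196 - 9)) = 4/(-5 - 205) = 4/(-210) = 4*(-1/210) = -2/105 ≈ -0.019048)
C*(-276) + T(-17) = -2/105*(-276) + (-22 + (-17)² - 8*(-17)) = 184/35 + (-22 + 289 + 136) = 184/35 + 403 = 14289/35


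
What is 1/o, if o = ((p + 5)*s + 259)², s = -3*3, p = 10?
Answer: 1/15376 ≈ 6.5036e-5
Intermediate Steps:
s = -9
o = 15376 (o = ((10 + 5)*(-9) + 259)² = (15*(-9) + 259)² = (-135 + 259)² = 124² = 15376)
1/o = 1/15376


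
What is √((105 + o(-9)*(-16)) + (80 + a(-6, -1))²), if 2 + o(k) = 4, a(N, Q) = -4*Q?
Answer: √7129 ≈ 84.433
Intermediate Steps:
o(k) = 2 (o(k) = -2 + 4 = 2)
√((105 + o(-9)*(-16)) + (80 + a(-6, -1))²) = √((105 + 2*(-16)) + (80 - 4*(-1))²) = √((105 - 32) + (80 + 4)²) = √(73 + 84²) = √(73 + 7056) = √7129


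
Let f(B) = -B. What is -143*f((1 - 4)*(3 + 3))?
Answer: -2574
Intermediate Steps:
-143*f((1 - 4)*(3 + 3)) = -(-143)*(1 - 4)*(3 + 3) = -(-143)*(-3*6) = -(-143)*(-18) = -143*18 = -2574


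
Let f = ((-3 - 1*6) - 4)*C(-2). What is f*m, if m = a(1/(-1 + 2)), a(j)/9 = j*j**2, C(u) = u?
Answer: 234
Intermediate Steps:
a(j) = 9*j**3 (a(j) = 9*(j*j**2) = 9*j**3)
f = 26 (f = ((-3 - 1*6) - 4)*(-2) = ((-3 - 6) - 4)*(-2) = (-9 - 4)*(-2) = -13*(-2) = 26)
m = 9 (m = 9*(1/(-1 + 2))**3 = 9*(1/1)**3 = 9*1**3 = 9*1 = 9)
f*m = 26*9 = 234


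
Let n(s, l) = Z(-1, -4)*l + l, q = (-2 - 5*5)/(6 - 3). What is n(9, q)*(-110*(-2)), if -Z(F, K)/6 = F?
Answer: -13860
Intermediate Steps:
Z(F, K) = -6*F
q = -9 (q = (-2 - 25)/3 = -27*⅓ = -9)
n(s, l) = 7*l (n(s, l) = (-6*(-1))*l + l = 6*l + l = 7*l)
n(9, q)*(-110*(-2)) = (7*(-9))*(-110*(-2)) = -63*220 = -13860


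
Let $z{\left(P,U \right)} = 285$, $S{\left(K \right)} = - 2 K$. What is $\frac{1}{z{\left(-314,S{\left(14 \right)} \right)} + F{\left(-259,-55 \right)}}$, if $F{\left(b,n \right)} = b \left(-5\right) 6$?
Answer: $\frac{1}{8055} \approx 0.00012415$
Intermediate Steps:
$F{\left(b,n \right)} = - 30 b$ ($F{\left(b,n \right)} = - 5 b 6 = - 30 b$)
$\frac{1}{z{\left(-314,S{\left(14 \right)} \right)} + F{\left(-259,-55 \right)}} = \frac{1}{285 - -7770} = \frac{1}{285 + 7770} = \frac{1}{8055}$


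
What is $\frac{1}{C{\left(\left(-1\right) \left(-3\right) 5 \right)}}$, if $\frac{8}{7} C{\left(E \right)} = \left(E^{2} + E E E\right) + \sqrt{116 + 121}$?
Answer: $\frac{9600}{30239447} - \frac{8 \sqrt{237}}{90718341} \approx 0.00031611$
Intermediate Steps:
$C{\left(E \right)} = \frac{7 \sqrt{237}}{8} + \frac{7 E^{2}}{8} + \frac{7 E^{3}}{8}$ ($C{\left(E \right)} = \frac{7 \left(\left(E^{2} + E E E\right) + \sqrt{116 + 121}\right)}{8} = \frac{7 \left(\left(E^{2} + E^{2} E\right) + \sqrt{237}\right)}{8} = \frac{7 \left(\left(E^{2} + E^{3}\right) + \sqrt{237}\right)}{8} = \frac{7 \left(\sqrt{237} + E^{2} + E^{3}\right)}{8} = \frac{7 \sqrt{237}}{8} + \frac{7 E^{2}}{8} + \frac{7 E^{3}}{8}$)
$\frac{1}{C{\left(\left(-1\right) \left(-3\right) 5 \right)}} = \frac{1}{\frac{7 \sqrt{237}}{8} + \frac{7 \left(\left(-1\right) \left(-3\right) 5\right)^{2}}{8} + \frac{7 \left(\left(-1\right) \left(-3\right) 5\right)^{3}}{8}} = \frac{1}{\frac{7 \sqrt{237}}{8} + \frac{7 \left(3 \cdot 5\right)^{2}}{8} + \frac{7 \left(3 \cdot 5\right)^{3}}{8}} = \frac{1}{\frac{7 \sqrt{237}}{8} + \frac{7 \cdot 15^{2}}{8} + \frac{7 \cdot 15^{3}}{8}} = \frac{1}{\frac{7 \sqrt{237}}{8} + \frac{7}{8} \cdot 225 + \frac{7}{8} \cdot 3375} = \frac{1}{\frac{7 \sqrt{237}}{8} + \frac{1575}{8} + \frac{23625}{8}} = \frac{1}{3150 + \frac{7 \sqrt{237}}{8}}$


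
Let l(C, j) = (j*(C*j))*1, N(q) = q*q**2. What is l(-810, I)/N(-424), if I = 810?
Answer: 66430125/9528128 ≈ 6.9720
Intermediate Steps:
N(q) = q**3
l(C, j) = C*j**2 (l(C, j) = (C*j**2)*1 = C*j**2)
l(-810, I)/N(-424) = (-810*810**2)/((-424)**3) = -810*656100/(-76225024) = -531441000*(-1/76225024) = 66430125/9528128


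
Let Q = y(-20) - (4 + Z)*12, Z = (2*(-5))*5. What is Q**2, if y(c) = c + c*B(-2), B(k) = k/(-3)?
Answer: 2421136/9 ≈ 2.6902e+5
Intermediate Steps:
Z = -50 (Z = -10*5 = -50)
B(k) = -k/3 (B(k) = k*(-1/3) = -k/3)
y(c) = 5*c/3 (y(c) = c + c*(-1/3*(-2)) = c + c*(2/3) = c + 2*c/3 = 5*c/3)
Q = 1556/3 (Q = (5/3)*(-20) - (4 - 50)*12 = -100/3 - (-46)*12 = -100/3 - 1*(-552) = -100/3 + 552 = 1556/3 ≈ 518.67)
Q**2 = (1556/3)**2 = 2421136/9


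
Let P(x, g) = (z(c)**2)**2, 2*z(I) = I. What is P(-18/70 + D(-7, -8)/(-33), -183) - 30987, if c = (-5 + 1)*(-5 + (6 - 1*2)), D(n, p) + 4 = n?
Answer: -30971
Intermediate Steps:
D(n, p) = -4 + n
c = 4 (c = -4*(-5 + (6 - 2)) = -4*(-5 + 4) = -4*(-1) = 4)
z(I) = I/2
P(x, g) = 16 (P(x, g) = (((1/2)*4)**2)**2 = (2**2)**2 = 4**2 = 16)
P(-18/70 + D(-7, -8)/(-33), -183) - 30987 = 16 - 30987 = -30971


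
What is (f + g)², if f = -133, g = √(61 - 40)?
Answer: (133 - √21)² ≈ 16491.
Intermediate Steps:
g = √21 ≈ 4.5826
(f + g)² = (-133 + √21)²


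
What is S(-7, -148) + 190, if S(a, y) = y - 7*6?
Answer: 0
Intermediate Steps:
S(a, y) = -42 + y (S(a, y) = y - 42 = -42 + y)
S(-7, -148) + 190 = (-42 - 148) + 190 = -190 + 190 = 0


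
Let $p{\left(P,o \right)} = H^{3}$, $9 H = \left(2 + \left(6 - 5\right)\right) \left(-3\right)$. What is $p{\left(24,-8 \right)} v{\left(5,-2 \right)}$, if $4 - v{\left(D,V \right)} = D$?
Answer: $1$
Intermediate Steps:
$v{\left(D,V \right)} = 4 - D$
$H = -1$ ($H = \frac{\left(2 + \left(6 - 5\right)\right) \left(-3\right)}{9} = \frac{\left(2 + 1\right) \left(-3\right)}{9} = \frac{3 \left(-3\right)}{9} = \frac{1}{9} \left(-9\right) = -1$)
$p{\left(P,o \right)} = -1$ ($p{\left(P,o \right)} = \left(-1\right)^{3} = -1$)
$p{\left(24,-8 \right)} v{\left(5,-2 \right)} = - (4 - 5) = \left(-1\right) \left(-1\right) = 1$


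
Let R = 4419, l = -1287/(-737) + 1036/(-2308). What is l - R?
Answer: -170783965/38659 ≈ -4417.7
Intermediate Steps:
l = 50156/38659 (l = -1287*(-1/737) + 1036*(-1/2308) = 117/67 - 259/577 = 50156/38659 ≈ 1.2974)
l - R = 50156/38659 - 1*4419 = 50156/38659 - 4419 = -170783965/38659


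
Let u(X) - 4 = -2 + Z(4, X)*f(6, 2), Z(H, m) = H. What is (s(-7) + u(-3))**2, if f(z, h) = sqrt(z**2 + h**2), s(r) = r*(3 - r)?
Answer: 5264 - 1088*sqrt(10) ≈ 1823.4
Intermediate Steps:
f(z, h) = sqrt(h**2 + z**2)
u(X) = 2 + 8*sqrt(10) (u(X) = 4 + (-2 + 4*sqrt(2**2 + 6**2)) = 4 + (-2 + 4*sqrt(4 + 36)) = 4 + (-2 + 4*sqrt(40)) = 4 + (-2 + 4*(2*sqrt(10))) = 4 + (-2 + 8*sqrt(10)) = 2 + 8*sqrt(10))
(s(-7) + u(-3))**2 = (-7*(3 - 1*(-7)) + (2 + 8*sqrt(10)))**2 = (-7*(3 + 7) + (2 + 8*sqrt(10)))**2 = (-7*10 + (2 + 8*sqrt(10)))**2 = (-70 + (2 + 8*sqrt(10)))**2 = (-68 + 8*sqrt(10))**2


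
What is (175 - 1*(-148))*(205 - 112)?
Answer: 30039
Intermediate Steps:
(175 - 1*(-148))*(205 - 112) = (175 + 148)*93 = 323*93 = 30039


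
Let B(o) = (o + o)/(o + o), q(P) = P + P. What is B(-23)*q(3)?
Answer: 6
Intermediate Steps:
q(P) = 2*P
B(o) = 1 (B(o) = (2*o)/((2*o)) = (2*o)*(1/(2*o)) = 1)
B(-23)*q(3) = 1*(2*3) = 1*6 = 6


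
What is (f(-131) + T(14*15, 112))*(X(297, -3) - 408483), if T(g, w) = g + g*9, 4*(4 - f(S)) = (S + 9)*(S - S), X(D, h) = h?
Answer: -859454544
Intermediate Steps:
f(S) = 4 (f(S) = 4 - (S + 9)*(S - S)/4 = 4 - (9 + S)*0/4 = 4 - ¼*0 = 4 + 0 = 4)
T(g, w) = 10*g (T(g, w) = g + 9*g = 10*g)
(f(-131) + T(14*15, 112))*(X(297, -3) - 408483) = (4 + 10*(14*15))*(-3 - 408483) = (4 + 10*210)*(-408486) = (4 + 2100)*(-408486) = 2104*(-408486) = -859454544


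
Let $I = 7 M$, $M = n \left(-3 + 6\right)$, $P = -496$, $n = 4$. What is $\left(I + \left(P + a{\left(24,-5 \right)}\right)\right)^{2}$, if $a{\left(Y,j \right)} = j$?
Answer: $173889$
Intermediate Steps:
$M = 12$ ($M = 4 \left(-3 + 6\right) = 4 \cdot 3 = 12$)
$I = 84$ ($I = 7 \cdot 12 = 84$)
$\left(I + \left(P + a{\left(24,-5 \right)}\right)\right)^{2} = \left(84 - 501\right)^{2} = \left(-417\right)^{2} = 173889$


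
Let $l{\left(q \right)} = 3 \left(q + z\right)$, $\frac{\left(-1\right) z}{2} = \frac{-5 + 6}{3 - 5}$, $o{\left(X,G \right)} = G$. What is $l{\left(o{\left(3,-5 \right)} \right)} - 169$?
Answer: $-181$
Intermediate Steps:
$z = 1$ ($z = - 2 \frac{-5 + 6}{3 - 5} = - 2 \cdot 1 \frac{1}{-2} = - 2 \cdot 1 \left(- \frac{1}{2}\right) = \left(-2\right) \left(- \frac{1}{2}\right) = 1$)
$l{\left(q \right)} = 3 + 3 q$ ($l{\left(q \right)} = 3 \left(q + 1\right) = 3 \left(1 + q\right) = 3 + 3 q$)
$l{\left(o{\left(3,-5 \right)} \right)} - 169 = \left(3 + 3 \left(-5\right)\right) - 169 = \left(3 - 15\right) - 169 = -12 - 169 = -181$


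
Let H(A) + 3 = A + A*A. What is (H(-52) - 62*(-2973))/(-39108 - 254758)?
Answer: -186975/293866 ≈ -0.63626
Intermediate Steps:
H(A) = -3 + A + A**2 (H(A) = -3 + (A + A*A) = -3 + (A + A**2) = -3 + A + A**2)
(H(-52) - 62*(-2973))/(-39108 - 254758) = ((-3 - 52 + (-52)**2) - 62*(-2973))/(-39108 - 254758) = ((-3 - 52 + 2704) + 184326)/(-293866) = (2649 + 184326)*(-1/293866) = 186975*(-1/293866) = -186975/293866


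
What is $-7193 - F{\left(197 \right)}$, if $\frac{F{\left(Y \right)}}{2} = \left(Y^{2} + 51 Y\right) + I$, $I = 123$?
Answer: $-105151$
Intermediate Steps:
$F{\left(Y \right)} = 246 + 2 Y^{2} + 102 Y$ ($F{\left(Y \right)} = 2 \left(\left(Y^{2} + 51 Y\right) + 123\right) = 2 \left(123 + Y^{2} + 51 Y\right) = 246 + 2 Y^{2} + 102 Y$)
$-7193 - F{\left(197 \right)} = -7193 - \left(246 + 2 \cdot 197^{2} + 102 \cdot 197\right) = -7193 - \left(246 + 2 \cdot 38809 + 20094\right) = -7193 - \left(246 + 77618 + 20094\right) = -7193 - 97958 = -105151$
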